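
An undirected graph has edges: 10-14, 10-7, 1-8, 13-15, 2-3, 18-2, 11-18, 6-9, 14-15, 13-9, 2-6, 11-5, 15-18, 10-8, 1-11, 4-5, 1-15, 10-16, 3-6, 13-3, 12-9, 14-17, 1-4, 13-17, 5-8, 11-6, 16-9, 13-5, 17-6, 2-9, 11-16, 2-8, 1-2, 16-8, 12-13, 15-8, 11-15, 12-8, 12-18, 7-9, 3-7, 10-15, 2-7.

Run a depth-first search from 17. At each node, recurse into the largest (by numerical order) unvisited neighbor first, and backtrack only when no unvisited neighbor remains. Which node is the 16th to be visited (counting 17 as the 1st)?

Visit 17
17 → 14
14 → 15
15 → 18
18 → 12
12 → 13
13 → 9
9 → 16
16 → 11
11 → 6
6 → 3
3 → 7
7 → 10
10 → 8
8 → 5
5 → 4
4 → 1
1 → 2

Visit order: 17, 14, 15, 18, 12, 13, 9, 16, 11, 6, 3, 7, 10, 8, 5, 4, 1, 2

4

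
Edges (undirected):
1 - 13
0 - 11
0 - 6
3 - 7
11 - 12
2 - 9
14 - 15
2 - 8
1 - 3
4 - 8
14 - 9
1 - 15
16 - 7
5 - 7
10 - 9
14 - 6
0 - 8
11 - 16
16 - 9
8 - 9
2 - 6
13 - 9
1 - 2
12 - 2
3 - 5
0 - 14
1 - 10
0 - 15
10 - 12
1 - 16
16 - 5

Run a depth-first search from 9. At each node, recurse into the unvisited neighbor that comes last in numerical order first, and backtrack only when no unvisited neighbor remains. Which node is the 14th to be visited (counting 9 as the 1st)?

Visit 9
9 → 16
16 → 11
11 → 12
12 → 10
10 → 1
1 → 15
15 → 14
14 → 6
6 → 2
2 → 8
8 → 4
8 → 0
1 → 13
1 → 3
3 → 7
7 → 5

Visit order: 9, 16, 11, 12, 10, 1, 15, 14, 6, 2, 8, 4, 0, 13, 3, 7, 5

13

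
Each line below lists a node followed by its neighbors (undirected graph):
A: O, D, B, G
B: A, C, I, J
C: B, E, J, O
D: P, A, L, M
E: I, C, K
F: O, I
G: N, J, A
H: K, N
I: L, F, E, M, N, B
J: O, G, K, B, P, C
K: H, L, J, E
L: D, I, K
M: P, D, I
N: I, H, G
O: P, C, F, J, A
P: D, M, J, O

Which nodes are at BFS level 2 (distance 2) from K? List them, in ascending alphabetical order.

Level 0: K
Level 1: E, H, J, L
Level 2: B, C, D, G, I, N, O, P
Level 3: A, F, M

B, C, D, G, I, N, O, P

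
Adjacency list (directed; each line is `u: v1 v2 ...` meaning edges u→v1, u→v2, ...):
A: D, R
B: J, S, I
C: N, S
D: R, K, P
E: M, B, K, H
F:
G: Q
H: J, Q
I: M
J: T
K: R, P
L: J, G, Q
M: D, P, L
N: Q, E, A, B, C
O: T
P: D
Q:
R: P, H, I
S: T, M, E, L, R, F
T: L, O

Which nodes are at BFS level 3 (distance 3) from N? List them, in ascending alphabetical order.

F, L, P, T

Level 0: N
Level 1: A, B, C, E, Q
Level 2: D, H, I, J, K, M, R, S
Level 3: F, L, P, T
Level 4: G, O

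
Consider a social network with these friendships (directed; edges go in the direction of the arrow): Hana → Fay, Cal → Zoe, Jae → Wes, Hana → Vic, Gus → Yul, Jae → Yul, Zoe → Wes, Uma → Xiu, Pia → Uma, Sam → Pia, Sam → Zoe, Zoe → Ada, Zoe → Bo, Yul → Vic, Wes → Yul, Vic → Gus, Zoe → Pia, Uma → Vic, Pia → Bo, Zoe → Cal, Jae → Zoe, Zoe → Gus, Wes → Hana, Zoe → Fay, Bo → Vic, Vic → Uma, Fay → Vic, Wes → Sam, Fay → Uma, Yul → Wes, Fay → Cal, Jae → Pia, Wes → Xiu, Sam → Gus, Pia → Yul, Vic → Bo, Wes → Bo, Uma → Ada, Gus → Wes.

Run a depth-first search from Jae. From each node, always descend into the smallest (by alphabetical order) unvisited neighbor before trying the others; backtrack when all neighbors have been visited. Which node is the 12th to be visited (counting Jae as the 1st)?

Uma

Visit Jae
Jae → Pia
Pia → Bo
Bo → Vic
Vic → Gus
Gus → Wes
Wes → Hana
Hana → Fay
Fay → Cal
Cal → Zoe
Zoe → Ada
Fay → Uma
Uma → Xiu
Wes → Sam
Wes → Yul

Visit order: Jae, Pia, Bo, Vic, Gus, Wes, Hana, Fay, Cal, Zoe, Ada, Uma, Xiu, Sam, Yul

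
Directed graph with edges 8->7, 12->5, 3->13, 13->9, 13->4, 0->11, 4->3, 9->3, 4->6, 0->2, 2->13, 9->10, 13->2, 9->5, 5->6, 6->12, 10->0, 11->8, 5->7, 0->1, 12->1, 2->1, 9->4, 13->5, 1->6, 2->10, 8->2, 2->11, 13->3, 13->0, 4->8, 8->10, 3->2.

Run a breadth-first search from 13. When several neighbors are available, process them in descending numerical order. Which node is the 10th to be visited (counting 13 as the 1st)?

6

Visit 13; enqueue 9, 5, 4, 3, 2, 0 → queue [9, 5, 4, 3, 2, 0]
Visit 9; enqueue 10 → queue [5, 4, 3, 2, 0, 10]
Visit 5; enqueue 7, 6 → queue [4, 3, 2, 0, 10, 7, 6]
Visit 4; enqueue 8 → queue [3, 2, 0, 10, 7, 6, 8]
Visit 3 → queue [2, 0, 10, 7, 6, 8]
Visit 2; enqueue 11, 1 → queue [0, 10, 7, 6, 8, 11, 1]
Visit 0 → queue [10, 7, 6, 8, 11, 1]
Visit 10 → queue [7, 6, 8, 11, 1]
Visit 7 → queue [6, 8, 11, 1]
Visit 6; enqueue 12 → queue [8, 11, 1, 12]
Visit 8 → queue [11, 1, 12]
Visit 11 → queue [1, 12]
Visit 1 → queue [12]
Visit 12 → queue []

Visit order: 13, 9, 5, 4, 3, 2, 0, 10, 7, 6, 8, 11, 1, 12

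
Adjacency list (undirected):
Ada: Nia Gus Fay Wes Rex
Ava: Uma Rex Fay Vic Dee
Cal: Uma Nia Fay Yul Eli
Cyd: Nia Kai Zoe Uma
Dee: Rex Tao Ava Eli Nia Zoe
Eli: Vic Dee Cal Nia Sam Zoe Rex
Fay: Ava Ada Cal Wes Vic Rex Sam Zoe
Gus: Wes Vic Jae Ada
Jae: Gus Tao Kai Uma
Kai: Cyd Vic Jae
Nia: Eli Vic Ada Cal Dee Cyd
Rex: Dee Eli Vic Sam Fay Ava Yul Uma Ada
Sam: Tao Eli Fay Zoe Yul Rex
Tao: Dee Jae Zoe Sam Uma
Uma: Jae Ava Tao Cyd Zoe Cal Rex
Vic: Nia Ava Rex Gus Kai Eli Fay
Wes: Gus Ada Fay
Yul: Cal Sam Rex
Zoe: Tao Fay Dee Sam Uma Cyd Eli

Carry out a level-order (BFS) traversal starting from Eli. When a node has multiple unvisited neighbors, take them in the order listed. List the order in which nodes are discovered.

Eli, Vic, Dee, Cal, Nia, Sam, Zoe, Rex, Ava, Gus, Kai, Fay, Tao, Uma, Yul, Ada, Cyd, Wes, Jae

Visit Eli; enqueue Vic, Dee, Cal, Nia, Sam, Zoe, Rex → queue [Vic, Dee, Cal, Nia, Sam, Zoe, Rex]
Visit Vic; enqueue Ava, Gus, Kai, Fay → queue [Dee, Cal, Nia, Sam, Zoe, Rex, Ava, Gus, Kai, Fay]
Visit Dee; enqueue Tao → queue [Cal, Nia, Sam, Zoe, Rex, Ava, Gus, Kai, Fay, Tao]
Visit Cal; enqueue Uma, Yul → queue [Nia, Sam, Zoe, Rex, Ava, Gus, Kai, Fay, Tao, Uma, Yul]
Visit Nia; enqueue Ada, Cyd → queue [Sam, Zoe, Rex, Ava, Gus, Kai, Fay, Tao, Uma, Yul, Ada, Cyd]
Visit Sam → queue [Zoe, Rex, Ava, Gus, Kai, Fay, Tao, Uma, Yul, Ada, Cyd]
Visit Zoe → queue [Rex, Ava, Gus, Kai, Fay, Tao, Uma, Yul, Ada, Cyd]
Visit Rex → queue [Ava, Gus, Kai, Fay, Tao, Uma, Yul, Ada, Cyd]
Visit Ava → queue [Gus, Kai, Fay, Tao, Uma, Yul, Ada, Cyd]
Visit Gus; enqueue Wes, Jae → queue [Kai, Fay, Tao, Uma, Yul, Ada, Cyd, Wes, Jae]
Visit Kai → queue [Fay, Tao, Uma, Yul, Ada, Cyd, Wes, Jae]
Visit Fay → queue [Tao, Uma, Yul, Ada, Cyd, Wes, Jae]
Visit Tao → queue [Uma, Yul, Ada, Cyd, Wes, Jae]
Visit Uma → queue [Yul, Ada, Cyd, Wes, Jae]
Visit Yul → queue [Ada, Cyd, Wes, Jae]
Visit Ada → queue [Cyd, Wes, Jae]
Visit Cyd → queue [Wes, Jae]
Visit Wes → queue [Jae]
Visit Jae → queue []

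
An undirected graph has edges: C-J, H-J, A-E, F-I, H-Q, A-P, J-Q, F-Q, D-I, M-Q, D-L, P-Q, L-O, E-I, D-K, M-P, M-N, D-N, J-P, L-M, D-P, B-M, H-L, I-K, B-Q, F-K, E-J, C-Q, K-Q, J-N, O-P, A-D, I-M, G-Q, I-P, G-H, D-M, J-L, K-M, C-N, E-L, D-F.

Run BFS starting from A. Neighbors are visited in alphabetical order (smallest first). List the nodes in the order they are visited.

Visit A; enqueue D, E, P → queue [D, E, P]
Visit D; enqueue F, I, K, L, M, N → queue [E, P, F, I, K, L, M, N]
Visit E; enqueue J → queue [P, F, I, K, L, M, N, J]
Visit P; enqueue O, Q → queue [F, I, K, L, M, N, J, O, Q]
Visit F → queue [I, K, L, M, N, J, O, Q]
Visit I → queue [K, L, M, N, J, O, Q]
Visit K → queue [L, M, N, J, O, Q]
Visit L; enqueue H → queue [M, N, J, O, Q, H]
Visit M; enqueue B → queue [N, J, O, Q, H, B]
Visit N; enqueue C → queue [J, O, Q, H, B, C]
Visit J → queue [O, Q, H, B, C]
Visit O → queue [Q, H, B, C]
Visit Q; enqueue G → queue [H, B, C, G]
Visit H → queue [B, C, G]
Visit B → queue [C, G]
Visit C → queue [G]
Visit G → queue []

A → D → E → P → F → I → K → L → M → N → J → O → Q → H → B → C → G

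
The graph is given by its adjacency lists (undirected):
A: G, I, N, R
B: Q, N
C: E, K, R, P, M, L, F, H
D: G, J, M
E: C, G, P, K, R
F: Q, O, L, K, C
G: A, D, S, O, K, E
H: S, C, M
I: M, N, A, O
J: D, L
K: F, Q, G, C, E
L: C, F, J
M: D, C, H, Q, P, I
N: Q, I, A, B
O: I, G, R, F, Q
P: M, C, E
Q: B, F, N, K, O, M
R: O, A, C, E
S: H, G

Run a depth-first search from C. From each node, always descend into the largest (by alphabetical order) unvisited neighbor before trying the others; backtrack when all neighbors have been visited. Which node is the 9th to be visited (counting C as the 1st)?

E

Visit C
C → R
R → O
O → Q
Q → N
N → I
I → M
M → P
P → E
E → K
K → G
G → S
S → H
G → D
D → J
J → L
L → F
G → A
N → B

Visit order: C, R, O, Q, N, I, M, P, E, K, G, S, H, D, J, L, F, A, B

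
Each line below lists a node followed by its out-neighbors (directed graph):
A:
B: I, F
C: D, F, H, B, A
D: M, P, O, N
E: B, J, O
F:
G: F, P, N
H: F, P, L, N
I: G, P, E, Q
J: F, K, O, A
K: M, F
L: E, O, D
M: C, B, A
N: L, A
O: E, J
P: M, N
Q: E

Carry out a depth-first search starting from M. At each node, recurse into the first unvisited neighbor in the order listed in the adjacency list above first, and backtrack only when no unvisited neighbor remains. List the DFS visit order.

M → C → D → P → N → L → E → B → I → G → F → Q → J → K → O → A → H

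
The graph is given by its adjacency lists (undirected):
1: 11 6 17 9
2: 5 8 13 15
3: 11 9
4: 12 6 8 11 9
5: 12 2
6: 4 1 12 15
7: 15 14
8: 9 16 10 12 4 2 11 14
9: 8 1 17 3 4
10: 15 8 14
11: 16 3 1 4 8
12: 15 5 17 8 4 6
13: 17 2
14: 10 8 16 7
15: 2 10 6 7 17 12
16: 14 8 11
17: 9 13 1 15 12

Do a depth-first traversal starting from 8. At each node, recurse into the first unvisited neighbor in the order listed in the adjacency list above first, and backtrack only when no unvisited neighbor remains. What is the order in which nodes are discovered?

Visit 8
8 → 9
9 → 1
1 → 11
11 → 16
16 → 14
14 → 10
10 → 15
15 → 2
2 → 5
5 → 12
12 → 17
17 → 13
12 → 4
4 → 6
15 → 7
11 → 3

8, 9, 1, 11, 16, 14, 10, 15, 2, 5, 12, 17, 13, 4, 6, 7, 3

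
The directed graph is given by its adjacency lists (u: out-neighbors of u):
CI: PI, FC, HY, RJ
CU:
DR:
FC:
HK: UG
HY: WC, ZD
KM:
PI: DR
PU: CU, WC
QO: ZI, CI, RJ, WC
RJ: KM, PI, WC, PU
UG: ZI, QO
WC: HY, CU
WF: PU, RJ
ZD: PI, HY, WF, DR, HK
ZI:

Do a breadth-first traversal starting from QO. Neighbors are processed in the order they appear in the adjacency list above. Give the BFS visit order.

QO ZI CI RJ WC PI FC HY KM PU CU DR ZD WF HK UG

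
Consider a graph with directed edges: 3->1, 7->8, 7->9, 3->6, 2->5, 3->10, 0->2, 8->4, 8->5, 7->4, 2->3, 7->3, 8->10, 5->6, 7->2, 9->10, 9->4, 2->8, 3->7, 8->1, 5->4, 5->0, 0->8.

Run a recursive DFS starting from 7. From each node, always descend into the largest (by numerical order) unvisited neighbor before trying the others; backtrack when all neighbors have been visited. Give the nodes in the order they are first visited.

Visit 7
7 → 9
9 → 10
9 → 4
7 → 8
8 → 5
5 → 6
5 → 0
0 → 2
2 → 3
3 → 1

7, 9, 10, 4, 8, 5, 6, 0, 2, 3, 1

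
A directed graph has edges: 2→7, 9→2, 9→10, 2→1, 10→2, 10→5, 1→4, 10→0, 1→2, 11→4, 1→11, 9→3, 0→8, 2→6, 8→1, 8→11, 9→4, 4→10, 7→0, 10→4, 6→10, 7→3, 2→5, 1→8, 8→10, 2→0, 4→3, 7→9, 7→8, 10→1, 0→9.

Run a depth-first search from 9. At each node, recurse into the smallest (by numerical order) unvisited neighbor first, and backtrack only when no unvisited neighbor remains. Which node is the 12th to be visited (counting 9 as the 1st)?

7

Visit 9
9 → 2
2 → 0
0 → 8
8 → 1
1 → 4
4 → 3
4 → 10
10 → 5
1 → 11
2 → 6
2 → 7

Visit order: 9, 2, 0, 8, 1, 4, 3, 10, 5, 11, 6, 7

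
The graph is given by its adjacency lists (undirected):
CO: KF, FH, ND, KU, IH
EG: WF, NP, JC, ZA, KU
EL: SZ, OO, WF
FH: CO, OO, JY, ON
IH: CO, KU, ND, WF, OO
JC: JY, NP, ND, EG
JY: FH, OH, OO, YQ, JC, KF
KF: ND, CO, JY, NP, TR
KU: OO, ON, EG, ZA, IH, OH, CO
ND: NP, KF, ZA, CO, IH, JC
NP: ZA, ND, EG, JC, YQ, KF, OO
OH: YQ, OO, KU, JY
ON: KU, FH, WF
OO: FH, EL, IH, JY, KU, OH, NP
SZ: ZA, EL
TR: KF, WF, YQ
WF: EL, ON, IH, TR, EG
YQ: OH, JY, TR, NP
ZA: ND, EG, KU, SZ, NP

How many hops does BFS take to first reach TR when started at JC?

3

Level 0: JC
Level 1: EG, JY, ND, NP
Level 2: CO, FH, IH, KF, KU, OH, OO, WF, YQ, ZA
Level 3: EL, ON, SZ, TR
TR first appears at level 3.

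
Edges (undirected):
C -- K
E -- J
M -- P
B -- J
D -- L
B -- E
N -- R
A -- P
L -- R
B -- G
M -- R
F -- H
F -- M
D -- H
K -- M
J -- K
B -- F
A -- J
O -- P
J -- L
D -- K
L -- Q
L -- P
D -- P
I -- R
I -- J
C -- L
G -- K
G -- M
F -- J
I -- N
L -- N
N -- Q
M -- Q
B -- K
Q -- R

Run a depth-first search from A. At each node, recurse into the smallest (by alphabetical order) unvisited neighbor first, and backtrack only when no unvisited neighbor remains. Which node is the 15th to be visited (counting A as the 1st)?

Visit A
A → J
J → B
B → E
B → F
F → H
H → D
D → K
K → C
C → L
L → N
N → I
I → R
R → M
M → G
M → P
P → O
M → Q

Visit order: A, J, B, E, F, H, D, K, C, L, N, I, R, M, G, P, O, Q

G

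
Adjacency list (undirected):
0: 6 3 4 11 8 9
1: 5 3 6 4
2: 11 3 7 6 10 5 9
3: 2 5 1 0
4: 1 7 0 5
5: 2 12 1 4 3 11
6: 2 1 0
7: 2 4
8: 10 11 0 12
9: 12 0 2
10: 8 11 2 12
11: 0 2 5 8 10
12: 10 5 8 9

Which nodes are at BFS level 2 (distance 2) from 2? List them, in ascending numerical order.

Level 0: 2
Level 1: 3, 5, 6, 7, 9, 10, 11
Level 2: 0, 1, 4, 8, 12

0, 1, 4, 8, 12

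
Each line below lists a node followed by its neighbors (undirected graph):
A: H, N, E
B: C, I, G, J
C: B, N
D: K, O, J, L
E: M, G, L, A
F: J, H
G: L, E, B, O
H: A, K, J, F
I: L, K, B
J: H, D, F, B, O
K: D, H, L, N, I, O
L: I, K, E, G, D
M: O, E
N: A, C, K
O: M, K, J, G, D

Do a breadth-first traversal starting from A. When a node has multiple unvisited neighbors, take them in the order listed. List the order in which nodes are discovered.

Visit A; enqueue H, N, E → queue [H, N, E]
Visit H; enqueue K, J, F → queue [N, E, K, J, F]
Visit N; enqueue C → queue [E, K, J, F, C]
Visit E; enqueue M, G, L → queue [K, J, F, C, M, G, L]
Visit K; enqueue D, I, O → queue [J, F, C, M, G, L, D, I, O]
Visit J; enqueue B → queue [F, C, M, G, L, D, I, O, B]
Visit F → queue [C, M, G, L, D, I, O, B]
Visit C → queue [M, G, L, D, I, O, B]
Visit M → queue [G, L, D, I, O, B]
Visit G → queue [L, D, I, O, B]
Visit L → queue [D, I, O, B]
Visit D → queue [I, O, B]
Visit I → queue [O, B]
Visit O → queue [B]
Visit B → queue []

A, H, N, E, K, J, F, C, M, G, L, D, I, O, B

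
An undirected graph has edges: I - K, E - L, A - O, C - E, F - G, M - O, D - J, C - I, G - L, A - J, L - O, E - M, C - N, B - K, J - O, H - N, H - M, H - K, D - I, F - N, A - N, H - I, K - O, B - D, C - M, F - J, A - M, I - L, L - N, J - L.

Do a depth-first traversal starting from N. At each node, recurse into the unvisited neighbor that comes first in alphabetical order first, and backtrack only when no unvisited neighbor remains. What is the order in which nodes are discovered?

N, A, J, D, B, K, H, I, C, E, L, G, F, O, M

Visit N
N → A
A → J
J → D
D → B
B → K
K → H
H → I
I → C
C → E
E → L
L → G
G → F
L → O
O → M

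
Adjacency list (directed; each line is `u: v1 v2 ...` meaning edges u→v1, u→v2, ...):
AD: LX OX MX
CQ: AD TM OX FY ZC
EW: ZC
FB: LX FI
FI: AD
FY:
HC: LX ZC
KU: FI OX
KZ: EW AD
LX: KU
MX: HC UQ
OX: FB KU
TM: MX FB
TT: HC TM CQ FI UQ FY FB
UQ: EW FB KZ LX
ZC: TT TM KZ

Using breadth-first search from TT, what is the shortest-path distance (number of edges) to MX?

2

Level 0: TT
Level 1: CQ, FB, FI, FY, HC, TM, UQ
Level 2: AD, EW, KZ, LX, MX, OX, ZC
Level 3: KU
MX first appears at level 2.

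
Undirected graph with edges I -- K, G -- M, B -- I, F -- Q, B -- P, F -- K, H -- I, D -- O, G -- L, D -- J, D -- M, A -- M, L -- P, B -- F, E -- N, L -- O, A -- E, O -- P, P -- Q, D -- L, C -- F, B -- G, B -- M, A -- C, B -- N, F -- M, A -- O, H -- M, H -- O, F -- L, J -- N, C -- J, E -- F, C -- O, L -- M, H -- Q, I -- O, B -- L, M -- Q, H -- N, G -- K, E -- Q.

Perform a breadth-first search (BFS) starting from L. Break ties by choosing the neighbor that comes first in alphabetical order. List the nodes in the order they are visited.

L → B → D → F → G → M → O → P → I → N → J → C → E → K → Q → A → H

Visit L; enqueue B, D, F, G, M, O, P → queue [B, D, F, G, M, O, P]
Visit B; enqueue I, N → queue [D, F, G, M, O, P, I, N]
Visit D; enqueue J → queue [F, G, M, O, P, I, N, J]
Visit F; enqueue C, E, K, Q → queue [G, M, O, P, I, N, J, C, E, K, Q]
Visit G → queue [M, O, P, I, N, J, C, E, K, Q]
Visit M; enqueue A, H → queue [O, P, I, N, J, C, E, K, Q, A, H]
Visit O → queue [P, I, N, J, C, E, K, Q, A, H]
Visit P → queue [I, N, J, C, E, K, Q, A, H]
Visit I → queue [N, J, C, E, K, Q, A, H]
Visit N → queue [J, C, E, K, Q, A, H]
Visit J → queue [C, E, K, Q, A, H]
Visit C → queue [E, K, Q, A, H]
Visit E → queue [K, Q, A, H]
Visit K → queue [Q, A, H]
Visit Q → queue [A, H]
Visit A → queue [H]
Visit H → queue []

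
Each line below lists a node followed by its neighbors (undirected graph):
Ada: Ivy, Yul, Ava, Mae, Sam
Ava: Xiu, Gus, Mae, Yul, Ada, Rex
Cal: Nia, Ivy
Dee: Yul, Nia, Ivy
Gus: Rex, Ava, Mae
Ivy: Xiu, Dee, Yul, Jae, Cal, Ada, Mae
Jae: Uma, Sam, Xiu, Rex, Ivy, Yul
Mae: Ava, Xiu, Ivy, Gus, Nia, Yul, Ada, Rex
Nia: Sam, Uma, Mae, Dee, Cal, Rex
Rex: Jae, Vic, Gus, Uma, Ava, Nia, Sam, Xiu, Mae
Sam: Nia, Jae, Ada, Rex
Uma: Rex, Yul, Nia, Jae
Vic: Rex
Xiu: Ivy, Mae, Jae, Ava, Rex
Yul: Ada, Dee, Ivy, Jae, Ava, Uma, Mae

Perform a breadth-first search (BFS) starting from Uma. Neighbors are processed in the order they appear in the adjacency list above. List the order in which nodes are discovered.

Uma → Rex → Yul → Nia → Jae → Vic → Gus → Ava → Sam → Xiu → Mae → Ada → Dee → Ivy → Cal

Visit Uma; enqueue Rex, Yul, Nia, Jae → queue [Rex, Yul, Nia, Jae]
Visit Rex; enqueue Vic, Gus, Ava, Sam, Xiu, Mae → queue [Yul, Nia, Jae, Vic, Gus, Ava, Sam, Xiu, Mae]
Visit Yul; enqueue Ada, Dee, Ivy → queue [Nia, Jae, Vic, Gus, Ava, Sam, Xiu, Mae, Ada, Dee, Ivy]
Visit Nia; enqueue Cal → queue [Jae, Vic, Gus, Ava, Sam, Xiu, Mae, Ada, Dee, Ivy, Cal]
Visit Jae → queue [Vic, Gus, Ava, Sam, Xiu, Mae, Ada, Dee, Ivy, Cal]
Visit Vic → queue [Gus, Ava, Sam, Xiu, Mae, Ada, Dee, Ivy, Cal]
Visit Gus → queue [Ava, Sam, Xiu, Mae, Ada, Dee, Ivy, Cal]
Visit Ava → queue [Sam, Xiu, Mae, Ada, Dee, Ivy, Cal]
Visit Sam → queue [Xiu, Mae, Ada, Dee, Ivy, Cal]
Visit Xiu → queue [Mae, Ada, Dee, Ivy, Cal]
Visit Mae → queue [Ada, Dee, Ivy, Cal]
Visit Ada → queue [Dee, Ivy, Cal]
Visit Dee → queue [Ivy, Cal]
Visit Ivy → queue [Cal]
Visit Cal → queue []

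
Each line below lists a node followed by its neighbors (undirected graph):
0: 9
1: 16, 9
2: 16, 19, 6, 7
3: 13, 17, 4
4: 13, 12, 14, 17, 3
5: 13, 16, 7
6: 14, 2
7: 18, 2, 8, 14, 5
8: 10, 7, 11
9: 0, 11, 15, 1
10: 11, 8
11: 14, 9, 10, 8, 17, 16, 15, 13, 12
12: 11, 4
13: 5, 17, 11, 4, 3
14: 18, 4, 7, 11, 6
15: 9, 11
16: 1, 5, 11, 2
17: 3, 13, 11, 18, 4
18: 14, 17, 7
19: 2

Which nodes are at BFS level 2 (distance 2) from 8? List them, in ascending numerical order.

Level 0: 8
Level 1: 7, 10, 11
Level 2: 2, 5, 9, 12, 13, 14, 15, 16, 17, 18
Level 3: 0, 1, 3, 4, 6, 19

2, 5, 9, 12, 13, 14, 15, 16, 17, 18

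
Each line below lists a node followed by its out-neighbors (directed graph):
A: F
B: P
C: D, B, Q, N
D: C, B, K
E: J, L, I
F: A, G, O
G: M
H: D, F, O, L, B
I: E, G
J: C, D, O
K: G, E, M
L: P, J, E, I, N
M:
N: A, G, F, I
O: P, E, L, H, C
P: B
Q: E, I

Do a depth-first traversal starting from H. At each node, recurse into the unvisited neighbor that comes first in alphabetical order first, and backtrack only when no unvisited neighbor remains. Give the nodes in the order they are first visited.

H, B, P, D, C, N, A, F, G, M, O, E, I, J, L, Q, K

Visit H
H → B
B → P
H → D
D → C
C → N
N → A
A → F
F → G
G → M
F → O
O → E
E → I
E → J
E → L
C → Q
D → K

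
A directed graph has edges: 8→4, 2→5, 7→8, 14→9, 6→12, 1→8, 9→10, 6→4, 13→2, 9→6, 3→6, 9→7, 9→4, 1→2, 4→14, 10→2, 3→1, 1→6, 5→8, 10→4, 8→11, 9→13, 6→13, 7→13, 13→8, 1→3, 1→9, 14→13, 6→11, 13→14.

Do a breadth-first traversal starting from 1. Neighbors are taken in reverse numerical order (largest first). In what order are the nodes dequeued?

Visit 1; enqueue 9, 8, 6, 3, 2 → queue [9, 8, 6, 3, 2]
Visit 9; enqueue 13, 10, 7, 4 → queue [8, 6, 3, 2, 13, 10, 7, 4]
Visit 8; enqueue 11 → queue [6, 3, 2, 13, 10, 7, 4, 11]
Visit 6; enqueue 12 → queue [3, 2, 13, 10, 7, 4, 11, 12]
Visit 3 → queue [2, 13, 10, 7, 4, 11, 12]
Visit 2; enqueue 5 → queue [13, 10, 7, 4, 11, 12, 5]
Visit 13; enqueue 14 → queue [10, 7, 4, 11, 12, 5, 14]
Visit 10 → queue [7, 4, 11, 12, 5, 14]
Visit 7 → queue [4, 11, 12, 5, 14]
Visit 4 → queue [11, 12, 5, 14]
Visit 11 → queue [12, 5, 14]
Visit 12 → queue [5, 14]
Visit 5 → queue [14]
Visit 14 → queue []

1 9 8 6 3 2 13 10 7 4 11 12 5 14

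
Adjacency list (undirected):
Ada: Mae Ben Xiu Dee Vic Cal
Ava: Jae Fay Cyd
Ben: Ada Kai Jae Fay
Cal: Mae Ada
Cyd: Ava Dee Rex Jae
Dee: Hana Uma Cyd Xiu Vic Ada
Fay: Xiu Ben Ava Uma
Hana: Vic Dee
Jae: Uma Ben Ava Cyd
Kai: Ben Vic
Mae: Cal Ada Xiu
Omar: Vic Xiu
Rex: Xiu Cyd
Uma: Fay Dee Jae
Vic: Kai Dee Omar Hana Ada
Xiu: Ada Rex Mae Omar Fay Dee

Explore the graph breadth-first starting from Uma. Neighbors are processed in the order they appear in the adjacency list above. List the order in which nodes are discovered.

Uma, Fay, Dee, Jae, Xiu, Ben, Ava, Hana, Cyd, Vic, Ada, Rex, Mae, Omar, Kai, Cal

Visit Uma; enqueue Fay, Dee, Jae → queue [Fay, Dee, Jae]
Visit Fay; enqueue Xiu, Ben, Ava → queue [Dee, Jae, Xiu, Ben, Ava]
Visit Dee; enqueue Hana, Cyd, Vic, Ada → queue [Jae, Xiu, Ben, Ava, Hana, Cyd, Vic, Ada]
Visit Jae → queue [Xiu, Ben, Ava, Hana, Cyd, Vic, Ada]
Visit Xiu; enqueue Rex, Mae, Omar → queue [Ben, Ava, Hana, Cyd, Vic, Ada, Rex, Mae, Omar]
Visit Ben; enqueue Kai → queue [Ava, Hana, Cyd, Vic, Ada, Rex, Mae, Omar, Kai]
Visit Ava → queue [Hana, Cyd, Vic, Ada, Rex, Mae, Omar, Kai]
Visit Hana → queue [Cyd, Vic, Ada, Rex, Mae, Omar, Kai]
Visit Cyd → queue [Vic, Ada, Rex, Mae, Omar, Kai]
Visit Vic → queue [Ada, Rex, Mae, Omar, Kai]
Visit Ada; enqueue Cal → queue [Rex, Mae, Omar, Kai, Cal]
Visit Rex → queue [Mae, Omar, Kai, Cal]
Visit Mae → queue [Omar, Kai, Cal]
Visit Omar → queue [Kai, Cal]
Visit Kai → queue [Cal]
Visit Cal → queue []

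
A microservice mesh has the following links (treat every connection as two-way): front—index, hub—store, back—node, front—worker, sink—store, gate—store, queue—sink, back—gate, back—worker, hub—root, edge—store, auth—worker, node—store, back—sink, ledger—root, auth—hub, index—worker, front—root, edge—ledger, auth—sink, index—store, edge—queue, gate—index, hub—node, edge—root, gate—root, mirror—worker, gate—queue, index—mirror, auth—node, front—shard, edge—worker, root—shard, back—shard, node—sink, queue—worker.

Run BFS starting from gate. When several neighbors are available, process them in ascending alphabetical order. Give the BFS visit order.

gate, back, index, queue, root, store, node, shard, sink, worker, front, mirror, edge, hub, ledger, auth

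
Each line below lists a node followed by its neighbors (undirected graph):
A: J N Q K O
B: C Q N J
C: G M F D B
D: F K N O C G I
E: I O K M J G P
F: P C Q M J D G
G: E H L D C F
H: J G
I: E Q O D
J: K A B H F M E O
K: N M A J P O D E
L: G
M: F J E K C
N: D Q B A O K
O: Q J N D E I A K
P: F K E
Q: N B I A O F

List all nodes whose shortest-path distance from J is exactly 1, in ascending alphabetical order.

Level 0: J
Level 1: A, B, E, F, H, K, M, O
Level 2: C, D, G, I, N, P, Q
Level 3: L

A, B, E, F, H, K, M, O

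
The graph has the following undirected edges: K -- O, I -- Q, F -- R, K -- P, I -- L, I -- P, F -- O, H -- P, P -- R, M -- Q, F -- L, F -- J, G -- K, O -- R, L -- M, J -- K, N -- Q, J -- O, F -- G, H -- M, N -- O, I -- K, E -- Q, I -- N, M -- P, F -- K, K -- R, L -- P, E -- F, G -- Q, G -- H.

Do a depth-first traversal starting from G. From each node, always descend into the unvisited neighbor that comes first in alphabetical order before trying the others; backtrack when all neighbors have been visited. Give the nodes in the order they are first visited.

Visit G
G → F
F → E
E → Q
Q → I
I → K
K → J
J → O
O → N
O → R
R → P
P → H
H → M
M → L

G → F → E → Q → I → K → J → O → N → R → P → H → M → L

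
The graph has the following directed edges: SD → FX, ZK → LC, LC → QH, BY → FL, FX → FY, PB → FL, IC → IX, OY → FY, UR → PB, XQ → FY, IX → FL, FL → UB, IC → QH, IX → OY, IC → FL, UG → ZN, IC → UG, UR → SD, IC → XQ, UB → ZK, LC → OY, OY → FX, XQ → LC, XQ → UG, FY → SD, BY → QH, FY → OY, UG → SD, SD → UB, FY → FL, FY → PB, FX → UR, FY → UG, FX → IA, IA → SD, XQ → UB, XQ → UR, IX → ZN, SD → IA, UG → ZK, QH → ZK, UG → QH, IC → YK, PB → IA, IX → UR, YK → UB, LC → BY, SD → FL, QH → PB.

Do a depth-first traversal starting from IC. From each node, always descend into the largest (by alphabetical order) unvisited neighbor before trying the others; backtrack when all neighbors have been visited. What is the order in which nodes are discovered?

IC YK UB ZK LC QH PB IA SD FX UR FY UG ZN OY FL BY XQ IX

Visit IC
IC → YK
YK → UB
UB → ZK
ZK → LC
LC → QH
QH → PB
PB → IA
IA → SD
SD → FX
FX → UR
FX → FY
FY → UG
UG → ZN
FY → OY
FY → FL
LC → BY
IC → XQ
IC → IX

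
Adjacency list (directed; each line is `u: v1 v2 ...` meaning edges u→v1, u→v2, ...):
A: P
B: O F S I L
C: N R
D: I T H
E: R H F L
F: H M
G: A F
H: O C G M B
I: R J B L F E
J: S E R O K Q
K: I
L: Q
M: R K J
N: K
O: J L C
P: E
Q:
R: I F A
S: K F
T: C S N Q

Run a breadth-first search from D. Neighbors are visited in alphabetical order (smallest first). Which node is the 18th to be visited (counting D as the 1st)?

A

Visit D; enqueue H, I, T → queue [H, I, T]
Visit H; enqueue B, C, G, M, O → queue [I, T, B, C, G, M, O]
Visit I; enqueue E, F, J, L, R → queue [T, B, C, G, M, O, E, F, J, L, R]
Visit T; enqueue N, Q, S → queue [B, C, G, M, O, E, F, J, L, R, N, Q, S]
Visit B → queue [C, G, M, O, E, F, J, L, R, N, Q, S]
Visit C → queue [G, M, O, E, F, J, L, R, N, Q, S]
Visit G; enqueue A → queue [M, O, E, F, J, L, R, N, Q, S, A]
Visit M; enqueue K → queue [O, E, F, J, L, R, N, Q, S, A, K]
Visit O → queue [E, F, J, L, R, N, Q, S, A, K]
Visit E → queue [F, J, L, R, N, Q, S, A, K]
Visit F → queue [J, L, R, N, Q, S, A, K]
Visit J → queue [L, R, N, Q, S, A, K]
Visit L → queue [R, N, Q, S, A, K]
Visit R → queue [N, Q, S, A, K]
Visit N → queue [Q, S, A, K]
Visit Q → queue [S, A, K]
Visit S → queue [A, K]
Visit A; enqueue P → queue [K, P]
Visit K → queue [P]
Visit P → queue []

Visit order: D, H, I, T, B, C, G, M, O, E, F, J, L, R, N, Q, S, A, K, P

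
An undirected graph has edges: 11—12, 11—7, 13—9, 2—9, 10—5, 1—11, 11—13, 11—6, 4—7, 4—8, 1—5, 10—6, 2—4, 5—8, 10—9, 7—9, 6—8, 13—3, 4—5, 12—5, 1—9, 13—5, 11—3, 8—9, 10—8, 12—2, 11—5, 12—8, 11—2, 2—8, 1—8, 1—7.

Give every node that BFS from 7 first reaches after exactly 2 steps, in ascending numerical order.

Level 0: 7
Level 1: 1, 4, 9, 11
Level 2: 2, 3, 5, 6, 8, 10, 12, 13

2, 3, 5, 6, 8, 10, 12, 13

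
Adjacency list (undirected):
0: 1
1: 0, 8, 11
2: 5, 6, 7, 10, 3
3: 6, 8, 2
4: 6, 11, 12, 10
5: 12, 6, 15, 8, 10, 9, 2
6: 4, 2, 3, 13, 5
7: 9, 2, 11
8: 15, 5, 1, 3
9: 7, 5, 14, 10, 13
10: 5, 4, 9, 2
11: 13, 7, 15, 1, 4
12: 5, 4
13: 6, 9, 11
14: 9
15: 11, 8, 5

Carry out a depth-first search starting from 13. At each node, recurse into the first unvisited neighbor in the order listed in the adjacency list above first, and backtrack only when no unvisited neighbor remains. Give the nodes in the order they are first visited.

Visit 13
13 → 6
6 → 4
4 → 11
11 → 7
7 → 9
9 → 5
5 → 12
5 → 15
15 → 8
8 → 1
1 → 0
8 → 3
3 → 2
2 → 10
9 → 14

13 → 6 → 4 → 11 → 7 → 9 → 5 → 12 → 15 → 8 → 1 → 0 → 3 → 2 → 10 → 14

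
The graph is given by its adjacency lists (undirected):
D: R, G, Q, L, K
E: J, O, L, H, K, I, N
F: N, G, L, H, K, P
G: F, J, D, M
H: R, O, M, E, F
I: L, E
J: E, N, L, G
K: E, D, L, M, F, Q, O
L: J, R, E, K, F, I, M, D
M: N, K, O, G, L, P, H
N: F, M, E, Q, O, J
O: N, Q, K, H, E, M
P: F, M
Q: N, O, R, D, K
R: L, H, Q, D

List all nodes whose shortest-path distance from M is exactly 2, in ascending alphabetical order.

D, E, F, I, J, Q, R

Level 0: M
Level 1: G, H, K, L, N, O, P
Level 2: D, E, F, I, J, Q, R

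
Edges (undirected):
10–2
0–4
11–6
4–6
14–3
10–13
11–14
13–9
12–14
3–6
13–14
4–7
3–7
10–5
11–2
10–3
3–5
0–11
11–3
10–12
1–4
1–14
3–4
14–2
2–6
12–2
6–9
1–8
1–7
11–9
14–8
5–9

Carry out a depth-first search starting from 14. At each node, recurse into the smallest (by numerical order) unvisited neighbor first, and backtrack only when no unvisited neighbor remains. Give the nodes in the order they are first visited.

14 1 4 0 11 2 6 3 5 9 13 10 12 7 8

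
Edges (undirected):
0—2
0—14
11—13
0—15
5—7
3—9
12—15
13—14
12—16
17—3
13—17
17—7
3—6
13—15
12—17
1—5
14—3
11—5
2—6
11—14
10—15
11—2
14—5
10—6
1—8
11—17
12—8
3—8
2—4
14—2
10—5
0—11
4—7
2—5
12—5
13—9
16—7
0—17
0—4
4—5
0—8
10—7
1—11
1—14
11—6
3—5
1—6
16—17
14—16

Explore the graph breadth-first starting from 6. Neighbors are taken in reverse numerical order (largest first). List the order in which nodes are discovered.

Visit 6; enqueue 11, 10, 3, 2, 1 → queue [11, 10, 3, 2, 1]
Visit 11; enqueue 17, 14, 13, 5, 0 → queue [10, 3, 2, 1, 17, 14, 13, 5, 0]
Visit 10; enqueue 15, 7 → queue [3, 2, 1, 17, 14, 13, 5, 0, 15, 7]
Visit 3; enqueue 9, 8 → queue [2, 1, 17, 14, 13, 5, 0, 15, 7, 9, 8]
Visit 2; enqueue 4 → queue [1, 17, 14, 13, 5, 0, 15, 7, 9, 8, 4]
Visit 1 → queue [17, 14, 13, 5, 0, 15, 7, 9, 8, 4]
Visit 17; enqueue 16, 12 → queue [14, 13, 5, 0, 15, 7, 9, 8, 4, 16, 12]
Visit 14 → queue [13, 5, 0, 15, 7, 9, 8, 4, 16, 12]
Visit 13 → queue [5, 0, 15, 7, 9, 8, 4, 16, 12]
Visit 5 → queue [0, 15, 7, 9, 8, 4, 16, 12]
Visit 0 → queue [15, 7, 9, 8, 4, 16, 12]
Visit 15 → queue [7, 9, 8, 4, 16, 12]
Visit 7 → queue [9, 8, 4, 16, 12]
Visit 9 → queue [8, 4, 16, 12]
Visit 8 → queue [4, 16, 12]
Visit 4 → queue [16, 12]
Visit 16 → queue [12]
Visit 12 → queue []

6 → 11 → 10 → 3 → 2 → 1 → 17 → 14 → 13 → 5 → 0 → 15 → 7 → 9 → 8 → 4 → 16 → 12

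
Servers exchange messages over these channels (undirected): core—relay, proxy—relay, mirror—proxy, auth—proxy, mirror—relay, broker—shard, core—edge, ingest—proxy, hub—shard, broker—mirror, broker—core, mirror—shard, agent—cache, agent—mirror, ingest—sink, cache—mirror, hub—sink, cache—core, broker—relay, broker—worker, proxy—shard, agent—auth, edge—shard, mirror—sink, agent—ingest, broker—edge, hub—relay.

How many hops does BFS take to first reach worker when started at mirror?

2

Level 0: mirror
Level 1: agent, broker, cache, proxy, relay, shard, sink
Level 2: auth, core, edge, hub, ingest, worker
worker first appears at level 2.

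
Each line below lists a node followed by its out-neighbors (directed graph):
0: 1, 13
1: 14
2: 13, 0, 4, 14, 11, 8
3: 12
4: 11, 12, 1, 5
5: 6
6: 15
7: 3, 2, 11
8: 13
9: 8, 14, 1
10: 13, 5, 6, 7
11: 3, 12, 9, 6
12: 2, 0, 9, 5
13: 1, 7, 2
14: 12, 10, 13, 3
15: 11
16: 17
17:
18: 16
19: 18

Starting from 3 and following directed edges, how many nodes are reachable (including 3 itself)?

BFS from 3 visits: 3, 12, 9, 5, 2, 0, 14, 8, 1, 6, 13, 11, 4, 10, 15, 7
Reachable nodes: 16 of 20 total.

16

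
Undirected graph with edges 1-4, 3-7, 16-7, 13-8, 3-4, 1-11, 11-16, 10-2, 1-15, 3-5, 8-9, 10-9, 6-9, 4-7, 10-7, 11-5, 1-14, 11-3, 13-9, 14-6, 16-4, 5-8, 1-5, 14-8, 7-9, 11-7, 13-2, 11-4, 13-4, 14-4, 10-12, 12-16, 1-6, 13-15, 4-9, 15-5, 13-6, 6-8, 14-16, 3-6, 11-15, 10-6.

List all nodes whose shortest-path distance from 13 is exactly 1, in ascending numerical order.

2, 4, 6, 8, 9, 15

Level 0: 13
Level 1: 2, 4, 6, 8, 9, 15
Level 2: 1, 3, 5, 7, 10, 11, 14, 16
Level 3: 12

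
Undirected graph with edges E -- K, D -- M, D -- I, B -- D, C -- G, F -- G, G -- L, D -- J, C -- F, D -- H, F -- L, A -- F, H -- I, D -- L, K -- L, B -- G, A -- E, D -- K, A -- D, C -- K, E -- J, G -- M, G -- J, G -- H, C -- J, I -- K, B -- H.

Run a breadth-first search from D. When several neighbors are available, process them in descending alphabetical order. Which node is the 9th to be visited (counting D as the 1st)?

Visit D; enqueue M, L, K, J, I, H, B, A → queue [M, L, K, J, I, H, B, A]
Visit M; enqueue G → queue [L, K, J, I, H, B, A, G]
Visit L; enqueue F → queue [K, J, I, H, B, A, G, F]
Visit K; enqueue E, C → queue [J, I, H, B, A, G, F, E, C]
Visit J → queue [I, H, B, A, G, F, E, C]
Visit I → queue [H, B, A, G, F, E, C]
Visit H → queue [B, A, G, F, E, C]
Visit B → queue [A, G, F, E, C]
Visit A → queue [G, F, E, C]
Visit G → queue [F, E, C]
Visit F → queue [E, C]
Visit E → queue [C]
Visit C → queue []

Visit order: D, M, L, K, J, I, H, B, A, G, F, E, C

A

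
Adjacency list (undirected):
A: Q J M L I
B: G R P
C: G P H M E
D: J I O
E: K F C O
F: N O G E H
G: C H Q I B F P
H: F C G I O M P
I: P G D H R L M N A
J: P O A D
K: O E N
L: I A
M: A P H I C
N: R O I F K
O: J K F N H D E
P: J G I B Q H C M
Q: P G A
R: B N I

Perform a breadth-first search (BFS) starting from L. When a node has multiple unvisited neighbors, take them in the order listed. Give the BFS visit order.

L -> I -> A -> P -> G -> D -> H -> R -> M -> N -> Q -> J -> B -> C -> F -> O -> K -> E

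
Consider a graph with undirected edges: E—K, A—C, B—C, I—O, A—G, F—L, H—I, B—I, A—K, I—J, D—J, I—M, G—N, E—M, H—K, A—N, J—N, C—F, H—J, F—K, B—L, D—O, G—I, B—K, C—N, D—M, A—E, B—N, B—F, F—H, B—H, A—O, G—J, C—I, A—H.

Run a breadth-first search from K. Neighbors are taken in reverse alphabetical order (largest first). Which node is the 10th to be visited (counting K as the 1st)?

C

Visit K; enqueue H, F, E, B, A → queue [H, F, E, B, A]
Visit H; enqueue J, I → queue [F, E, B, A, J, I]
Visit F; enqueue L, C → queue [E, B, A, J, I, L, C]
Visit E; enqueue M → queue [B, A, J, I, L, C, M]
Visit B; enqueue N → queue [A, J, I, L, C, M, N]
Visit A; enqueue O, G → queue [J, I, L, C, M, N, O, G]
Visit J; enqueue D → queue [I, L, C, M, N, O, G, D]
Visit I → queue [L, C, M, N, O, G, D]
Visit L → queue [C, M, N, O, G, D]
Visit C → queue [M, N, O, G, D]
Visit M → queue [N, O, G, D]
Visit N → queue [O, G, D]
Visit O → queue [G, D]
Visit G → queue [D]
Visit D → queue []

Visit order: K, H, F, E, B, A, J, I, L, C, M, N, O, G, D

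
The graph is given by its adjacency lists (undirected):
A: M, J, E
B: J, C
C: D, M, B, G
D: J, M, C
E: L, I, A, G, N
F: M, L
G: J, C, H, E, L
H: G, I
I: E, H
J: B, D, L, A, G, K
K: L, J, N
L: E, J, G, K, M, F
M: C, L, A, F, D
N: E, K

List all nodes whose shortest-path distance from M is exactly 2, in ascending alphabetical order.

B, E, G, J, K

Level 0: M
Level 1: A, C, D, F, L
Level 2: B, E, G, J, K
Level 3: H, I, N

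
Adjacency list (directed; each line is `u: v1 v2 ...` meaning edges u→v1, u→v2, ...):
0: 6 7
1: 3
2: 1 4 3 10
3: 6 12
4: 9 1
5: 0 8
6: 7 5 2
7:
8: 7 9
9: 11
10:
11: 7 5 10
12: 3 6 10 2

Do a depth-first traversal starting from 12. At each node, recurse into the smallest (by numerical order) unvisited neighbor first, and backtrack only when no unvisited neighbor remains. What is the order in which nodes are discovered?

12, 2, 1, 3, 6, 5, 0, 7, 8, 9, 11, 10, 4

Visit 12
12 → 2
2 → 1
1 → 3
3 → 6
6 → 5
5 → 0
0 → 7
5 → 8
8 → 9
9 → 11
11 → 10
2 → 4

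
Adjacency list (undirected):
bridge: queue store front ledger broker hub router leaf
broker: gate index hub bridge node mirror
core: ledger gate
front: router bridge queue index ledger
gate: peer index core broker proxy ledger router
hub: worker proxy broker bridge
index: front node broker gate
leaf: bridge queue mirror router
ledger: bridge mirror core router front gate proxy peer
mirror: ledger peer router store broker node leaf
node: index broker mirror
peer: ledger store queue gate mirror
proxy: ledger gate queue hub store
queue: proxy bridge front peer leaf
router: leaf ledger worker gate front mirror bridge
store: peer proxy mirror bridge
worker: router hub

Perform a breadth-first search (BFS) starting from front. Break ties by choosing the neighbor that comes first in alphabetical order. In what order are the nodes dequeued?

Visit front; enqueue bridge, index, ledger, queue, router → queue [bridge, index, ledger, queue, router]
Visit bridge; enqueue broker, hub, leaf, store → queue [index, ledger, queue, router, broker, hub, leaf, store]
Visit index; enqueue gate, node → queue [ledger, queue, router, broker, hub, leaf, store, gate, node]
Visit ledger; enqueue core, mirror, peer, proxy → queue [queue, router, broker, hub, leaf, store, gate, node, core, mirror, peer, proxy]
Visit queue → queue [router, broker, hub, leaf, store, gate, node, core, mirror, peer, proxy]
Visit router; enqueue worker → queue [broker, hub, leaf, store, gate, node, core, mirror, peer, proxy, worker]
Visit broker → queue [hub, leaf, store, gate, node, core, mirror, peer, proxy, worker]
Visit hub → queue [leaf, store, gate, node, core, mirror, peer, proxy, worker]
Visit leaf → queue [store, gate, node, core, mirror, peer, proxy, worker]
Visit store → queue [gate, node, core, mirror, peer, proxy, worker]
Visit gate → queue [node, core, mirror, peer, proxy, worker]
Visit node → queue [core, mirror, peer, proxy, worker]
Visit core → queue [mirror, peer, proxy, worker]
Visit mirror → queue [peer, proxy, worker]
Visit peer → queue [proxy, worker]
Visit proxy → queue [worker]
Visit worker → queue []

front bridge index ledger queue router broker hub leaf store gate node core mirror peer proxy worker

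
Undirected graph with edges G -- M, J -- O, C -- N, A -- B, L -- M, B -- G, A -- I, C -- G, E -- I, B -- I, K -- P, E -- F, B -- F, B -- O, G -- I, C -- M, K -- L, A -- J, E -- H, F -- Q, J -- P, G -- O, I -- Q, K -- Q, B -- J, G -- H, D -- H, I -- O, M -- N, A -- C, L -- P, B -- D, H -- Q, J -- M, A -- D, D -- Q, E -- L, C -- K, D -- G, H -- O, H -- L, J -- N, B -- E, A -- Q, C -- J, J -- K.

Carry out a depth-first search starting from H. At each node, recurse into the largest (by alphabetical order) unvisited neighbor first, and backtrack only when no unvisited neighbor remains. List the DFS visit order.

H -> Q -> K -> P -> L -> M -> N -> J -> O -> I -> G -> D -> B -> F -> E -> A -> C

Visit H
H → Q
Q → K
K → P
P → L
L → M
M → N
N → J
J → O
O → I
I → G
G → D
D → B
B → F
F → E
B → A
A → C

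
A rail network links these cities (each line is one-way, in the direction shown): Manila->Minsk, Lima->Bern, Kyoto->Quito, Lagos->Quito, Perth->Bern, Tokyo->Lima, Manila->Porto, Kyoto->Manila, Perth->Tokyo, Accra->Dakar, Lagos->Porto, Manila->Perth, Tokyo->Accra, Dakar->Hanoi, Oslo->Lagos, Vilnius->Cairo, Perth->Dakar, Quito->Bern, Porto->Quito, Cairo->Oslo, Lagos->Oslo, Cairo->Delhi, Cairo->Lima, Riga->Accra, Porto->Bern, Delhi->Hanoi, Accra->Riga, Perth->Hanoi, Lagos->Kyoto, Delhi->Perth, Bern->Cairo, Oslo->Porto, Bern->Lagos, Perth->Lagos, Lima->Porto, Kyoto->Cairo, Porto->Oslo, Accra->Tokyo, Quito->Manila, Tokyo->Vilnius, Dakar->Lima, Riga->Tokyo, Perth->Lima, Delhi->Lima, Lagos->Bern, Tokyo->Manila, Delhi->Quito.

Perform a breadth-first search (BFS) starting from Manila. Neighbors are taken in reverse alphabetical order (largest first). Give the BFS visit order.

Visit Manila; enqueue Porto, Perth, Minsk → queue [Porto, Perth, Minsk]
Visit Porto; enqueue Quito, Oslo, Bern → queue [Perth, Minsk, Quito, Oslo, Bern]
Visit Perth; enqueue Tokyo, Lima, Lagos, Hanoi, Dakar → queue [Minsk, Quito, Oslo, Bern, Tokyo, Lima, Lagos, Hanoi, Dakar]
Visit Minsk → queue [Quito, Oslo, Bern, Tokyo, Lima, Lagos, Hanoi, Dakar]
Visit Quito → queue [Oslo, Bern, Tokyo, Lima, Lagos, Hanoi, Dakar]
Visit Oslo → queue [Bern, Tokyo, Lima, Lagos, Hanoi, Dakar]
Visit Bern; enqueue Cairo → queue [Tokyo, Lima, Lagos, Hanoi, Dakar, Cairo]
Visit Tokyo; enqueue Vilnius, Accra → queue [Lima, Lagos, Hanoi, Dakar, Cairo, Vilnius, Accra]
Visit Lima → queue [Lagos, Hanoi, Dakar, Cairo, Vilnius, Accra]
Visit Lagos; enqueue Kyoto → queue [Hanoi, Dakar, Cairo, Vilnius, Accra, Kyoto]
Visit Hanoi → queue [Dakar, Cairo, Vilnius, Accra, Kyoto]
Visit Dakar → queue [Cairo, Vilnius, Accra, Kyoto]
Visit Cairo; enqueue Delhi → queue [Vilnius, Accra, Kyoto, Delhi]
Visit Vilnius → queue [Accra, Kyoto, Delhi]
Visit Accra; enqueue Riga → queue [Kyoto, Delhi, Riga]
Visit Kyoto → queue [Delhi, Riga]
Visit Delhi → queue [Riga]
Visit Riga → queue []

Manila Porto Perth Minsk Quito Oslo Bern Tokyo Lima Lagos Hanoi Dakar Cairo Vilnius Accra Kyoto Delhi Riga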